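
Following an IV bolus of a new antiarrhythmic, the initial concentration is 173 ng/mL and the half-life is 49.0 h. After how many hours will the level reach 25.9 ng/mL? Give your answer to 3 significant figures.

k = ln 2 / 49.0 = 0.01415 h⁻¹
C(t) = C₀ e^(−kt)  ⇒  t = ln(C₀/C) / k
t = ln(173/25.9) / 0.01415 = 1.899 / 0.01415 ≈ 134 hours

134 hours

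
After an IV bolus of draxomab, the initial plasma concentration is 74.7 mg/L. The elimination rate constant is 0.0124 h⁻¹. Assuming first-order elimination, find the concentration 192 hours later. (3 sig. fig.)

6.91 mg/L

C(t) = C₀ e^(−kt) = 74.7 × e^(−0.01240 × 192) = 74.7 × e^(−2.381) = 74.7 × 0.09248 ≈ 6.91 mg/L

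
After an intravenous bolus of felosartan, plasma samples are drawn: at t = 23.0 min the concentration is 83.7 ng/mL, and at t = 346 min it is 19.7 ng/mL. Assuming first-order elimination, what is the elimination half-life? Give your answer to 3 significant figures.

k = ln(C₁/C₂) / (t₂ − t₁) = ln(83.7/19.7) / (346 − 23.0)
  = 1.447 / 323.0 = 0.004479 min⁻¹
t½ = ln 2 / k = ln 2 / 0.004479 ≈ 155 minutes

155 minutes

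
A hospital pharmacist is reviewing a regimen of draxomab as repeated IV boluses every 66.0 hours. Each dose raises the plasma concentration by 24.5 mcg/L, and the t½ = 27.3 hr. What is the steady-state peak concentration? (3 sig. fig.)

30.1 mcg/L

k = ln 2 / 27.3 = 0.02539 hr⁻¹
Fraction remaining after one interval: e^(−kτ) = e^(−0.02539 × 66.0) = 0.1872
R = 1 / (1 − 0.1872) = 1.230
Css,max = 24.5 × 1.230 ≈ 30.1 mcg/L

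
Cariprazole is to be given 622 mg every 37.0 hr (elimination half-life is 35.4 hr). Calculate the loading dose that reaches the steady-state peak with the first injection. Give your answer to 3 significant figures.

1210 mg

k = ln 2 / 35.4 = 0.01958 hr⁻¹
Accumulation ratio R = 1 / (1 − e^(−kτ)) = 1 / (1 − e^(−0.01958×37.0)) = 1 / (1 − 0.4846) = 1.940
Loading dose = maintenance dose × R = 622 × 1.940 ≈ 1210 mg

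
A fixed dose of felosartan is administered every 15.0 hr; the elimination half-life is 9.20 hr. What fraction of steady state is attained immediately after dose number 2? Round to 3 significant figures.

0.896

k = ln 2 / 9.20 = 0.07534 hr⁻¹
f_n = 1 − e^(−nkτ) = 1 − e^(−2 × 0.07534 × 15.0) = 1 − e^(−2.260) = 1 − 0.1043 ≈ 0.896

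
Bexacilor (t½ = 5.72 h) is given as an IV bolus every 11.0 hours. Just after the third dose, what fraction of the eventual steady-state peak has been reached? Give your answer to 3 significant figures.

k = ln 2 / 5.72 = 0.1212 h⁻¹
f_n = 1 − e^(−nkτ) = 1 − e^(−3 × 0.1212 × 11.0) = 1 − e^(−3.999) = 1 − 0.01834 ≈ 0.982

0.982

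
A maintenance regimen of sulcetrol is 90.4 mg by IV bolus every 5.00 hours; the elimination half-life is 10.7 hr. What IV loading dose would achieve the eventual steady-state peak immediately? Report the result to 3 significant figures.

k = ln 2 / 10.7 = 0.06478 hr⁻¹
Accumulation ratio R = 1 / (1 − e^(−kτ)) = 1 / (1 − e^(−0.06478×5.00)) = 1 / (1 − 0.7233) = 3.614
Loading dose = maintenance dose × R = 90.4 × 3.614 ≈ 327 mg

327 mg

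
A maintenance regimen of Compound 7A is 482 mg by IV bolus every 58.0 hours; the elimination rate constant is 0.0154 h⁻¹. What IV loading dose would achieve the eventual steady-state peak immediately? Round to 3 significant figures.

816 mg

Accumulation ratio R = 1 / (1 − e^(−kτ)) = 1 / (1 − e^(−0.01540×58.0)) = 1 / (1 − 0.4093) = 1.693
Loading dose = maintenance dose × R = 482 × 1.693 ≈ 816 mg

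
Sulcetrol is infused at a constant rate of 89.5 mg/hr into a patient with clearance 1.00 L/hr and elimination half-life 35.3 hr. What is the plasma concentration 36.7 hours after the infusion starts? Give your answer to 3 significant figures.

46.0 mg/L

Css = rate / CL = 89.5 / 1.00 = 89.50 mg/L
k = ln 2 / 35.3 = 0.01964 hr⁻¹
C(t) = Css (1 − e^(−kt)) = 89.50 × (1 − e^(−0.7206)) = 89.50 × 0.5136 ≈ 46.0 mg/L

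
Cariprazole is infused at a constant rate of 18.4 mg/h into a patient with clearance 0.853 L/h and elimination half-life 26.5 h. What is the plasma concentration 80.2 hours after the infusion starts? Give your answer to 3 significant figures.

Css = rate / CL = 18.4 / 0.853 = 21.57 µg/mL
k = ln 2 / 26.5 = 0.02616 h⁻¹
C(t) = Css (1 − e^(−kt)) = 21.57 × (1 − e^(−2.098)) = 21.57 × 0.8773 ≈ 18.9 µg/mL

18.9 µg/mL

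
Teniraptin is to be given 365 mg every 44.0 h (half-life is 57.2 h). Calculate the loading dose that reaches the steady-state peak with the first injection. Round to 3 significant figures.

k = ln 2 / 57.2 = 0.01212 h⁻¹
Accumulation ratio R = 1 / (1 − e^(−kτ)) = 1 / (1 − e^(−0.01212×44.0)) = 1 / (1 − 0.5867) = 2.420
Loading dose = maintenance dose × R = 365 × 2.420 ≈ 883 mg

883 mg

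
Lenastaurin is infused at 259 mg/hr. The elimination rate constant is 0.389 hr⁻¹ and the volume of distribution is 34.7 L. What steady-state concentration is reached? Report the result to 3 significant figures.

19.2 µg/mL

CL = k · V = 0.389 × 34.7 = 13.50 L/hr
Css = rate / CL = 259 / 13.50 ≈ 19.2 µg/mL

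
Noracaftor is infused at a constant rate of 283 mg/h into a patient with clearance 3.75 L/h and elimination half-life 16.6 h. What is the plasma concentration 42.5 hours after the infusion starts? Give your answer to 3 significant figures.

62.7 µg/mL

Css = rate / CL = 283 / 3.75 = 75.47 µg/mL
k = ln 2 / 16.6 = 0.04176 h⁻¹
C(t) = Css (1 − e^(−kt)) = 75.47 × (1 − e^(−1.775)) = 75.47 × 0.8305 ≈ 62.7 µg/mL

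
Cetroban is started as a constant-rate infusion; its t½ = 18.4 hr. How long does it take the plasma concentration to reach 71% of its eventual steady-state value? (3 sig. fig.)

k = ln 2 / 18.4 = 0.03767 hr⁻¹
f = 1 − e^(−kt)  ⇒  t = −ln(1 − f) / k
t = −ln(1 − 0.71) / 0.03767 = 1.238 / 0.03767 ≈ 32.9 hours

32.9 hours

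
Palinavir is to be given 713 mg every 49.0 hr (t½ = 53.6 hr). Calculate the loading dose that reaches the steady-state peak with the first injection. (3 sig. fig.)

k = ln 2 / 53.6 = 0.01293 hr⁻¹
Accumulation ratio R = 1 / (1 − e^(−kτ)) = 1 / (1 − e^(−0.01293×49.0)) = 1 / (1 − 0.5306) = 2.131
Loading dose = maintenance dose × R = 713 × 2.131 ≈ 1520 mg

1520 mg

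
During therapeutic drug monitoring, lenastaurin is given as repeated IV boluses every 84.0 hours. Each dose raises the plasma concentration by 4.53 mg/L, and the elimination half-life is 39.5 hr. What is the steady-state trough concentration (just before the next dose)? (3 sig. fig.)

k = ln 2 / 39.5 = 0.01755 hr⁻¹
Fraction remaining after one interval: e^(−kτ) = e^(−0.01755 × 84.0) = 0.2290
R = 1 / (1 − 0.2290) = 1.297
Css,max = 4.53 × 1.297 = 5.875 mg/L
Css,min = Css,max × e^(−kτ) = 5.875 × 0.2290 ≈ 1.35 mg/L

1.35 mg/L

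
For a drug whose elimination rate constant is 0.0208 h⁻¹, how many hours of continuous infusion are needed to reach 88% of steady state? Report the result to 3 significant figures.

102 hours

f = 1 − e^(−kt)  ⇒  t = −ln(1 − f) / k
t = −ln(1 − 0.88) / 0.02080 = 2.120 / 0.02080 ≈ 102 hours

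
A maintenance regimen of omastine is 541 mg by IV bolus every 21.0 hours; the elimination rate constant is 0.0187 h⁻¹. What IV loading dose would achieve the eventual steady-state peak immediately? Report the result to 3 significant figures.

Accumulation ratio R = 1 / (1 − e^(−kτ)) = 1 / (1 − e^(−0.01870×21.0)) = 1 / (1 − 0.6752) = 3.079
Loading dose = maintenance dose × R = 541 × 3.079 ≈ 1670 mg

1670 mg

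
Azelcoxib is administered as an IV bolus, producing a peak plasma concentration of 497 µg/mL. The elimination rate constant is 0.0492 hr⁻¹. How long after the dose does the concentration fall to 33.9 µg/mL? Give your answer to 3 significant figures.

54.6 hours

C(t) = C₀ e^(−kt)  ⇒  t = ln(C₀/C) / k
t = ln(497/33.9) / 0.04920 = 2.685 / 0.04920 ≈ 54.6 hours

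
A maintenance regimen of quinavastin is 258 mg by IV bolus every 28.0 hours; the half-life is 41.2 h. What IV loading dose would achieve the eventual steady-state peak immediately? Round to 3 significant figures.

687 mg

k = ln 2 / 41.2 = 0.01682 h⁻¹
Accumulation ratio R = 1 / (1 − e^(−kτ)) = 1 / (1 − e^(−0.01682×28.0)) = 1 / (1 − 0.6243) = 2.662
Loading dose = maintenance dose × R = 258 × 2.662 ≈ 687 mg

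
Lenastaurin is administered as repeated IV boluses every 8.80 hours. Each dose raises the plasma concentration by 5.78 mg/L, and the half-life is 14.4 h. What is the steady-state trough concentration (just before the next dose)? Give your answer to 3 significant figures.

k = ln 2 / 14.4 = 0.04814 h⁻¹
Fraction remaining after one interval: e^(−kτ) = e^(−0.04814 × 8.80) = 0.6547
R = 1 / (1 − 0.6547) = 2.896
Css,max = 5.78 × 2.896 = 16.74 mg/L
Css,min = Css,max × e^(−kτ) = 16.74 × 0.6547 ≈ 11.0 mg/L

11.0 mg/L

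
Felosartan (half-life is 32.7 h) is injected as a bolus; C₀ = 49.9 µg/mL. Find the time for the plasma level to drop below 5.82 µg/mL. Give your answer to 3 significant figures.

101 hours

k = ln 2 / 32.7 = 0.02120 h⁻¹
C(t) = C₀ e^(−kt)  ⇒  t = ln(C₀/C) / k
t = ln(49.9/5.82) / 0.02120 = 2.149 / 0.02120 ≈ 101 hours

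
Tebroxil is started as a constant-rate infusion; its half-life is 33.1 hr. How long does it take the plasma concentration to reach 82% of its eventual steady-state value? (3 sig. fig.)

81.9 hours

k = ln 2 / 33.1 = 0.02094 hr⁻¹
f = 1 − e^(−kt)  ⇒  t = −ln(1 − f) / k
t = −ln(1 − 0.82) / 0.02094 = 1.715 / 0.02094 ≈ 81.9 hours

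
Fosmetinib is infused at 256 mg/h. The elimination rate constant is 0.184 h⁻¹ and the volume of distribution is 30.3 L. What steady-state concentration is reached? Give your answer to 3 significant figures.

45.9 µg/mL

CL = k · V = 0.184 × 30.3 = 5.575 L/h
Css = rate / CL = 256 / 5.575 ≈ 45.9 µg/mL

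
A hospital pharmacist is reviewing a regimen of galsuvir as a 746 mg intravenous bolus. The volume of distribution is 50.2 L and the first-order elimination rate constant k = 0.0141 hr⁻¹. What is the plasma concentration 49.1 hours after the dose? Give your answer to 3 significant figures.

7.44 mg/L

C₀ = dose / V = 746 / 50.2 = 14.86 mg/L
C(t) = C₀ e^(−kt) = 14.86 × e^(−0.01410 × 49.1) = 14.86 × e^(−0.6923) = 14.86 × 0.5004 ≈ 7.44 mg/L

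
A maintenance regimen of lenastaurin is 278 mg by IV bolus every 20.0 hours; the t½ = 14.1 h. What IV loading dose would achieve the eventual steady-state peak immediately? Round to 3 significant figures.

444 mg

k = ln 2 / 14.1 = 0.04916 h⁻¹
Accumulation ratio R = 1 / (1 − e^(−kτ)) = 1 / (1 − e^(−0.04916×20.0)) = 1 / (1 − 0.3741) = 1.598
Loading dose = maintenance dose × R = 278 × 1.598 ≈ 444 mg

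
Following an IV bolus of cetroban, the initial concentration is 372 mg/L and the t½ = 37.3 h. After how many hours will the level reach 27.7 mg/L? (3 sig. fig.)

k = ln 2 / 37.3 = 0.01858 h⁻¹
C(t) = C₀ e^(−kt)  ⇒  t = ln(C₀/C) / k
t = ln(372/27.7) / 0.01858 = 2.597 / 0.01858 ≈ 140 hours

140 hours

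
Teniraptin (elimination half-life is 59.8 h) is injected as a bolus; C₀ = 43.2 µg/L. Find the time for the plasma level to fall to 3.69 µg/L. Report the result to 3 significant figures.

212 hours

k = ln 2 / 59.8 = 0.01159 h⁻¹
C(t) = C₀ e^(−kt)  ⇒  t = ln(C₀/C) / k
t = ln(43.2/3.69) / 0.01159 = 2.460 / 0.01159 ≈ 212 hours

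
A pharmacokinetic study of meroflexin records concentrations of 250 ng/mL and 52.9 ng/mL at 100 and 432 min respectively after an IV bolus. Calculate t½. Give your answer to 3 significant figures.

k = ln(C₁/C₂) / (t₂ − t₁) = ln(250/52.9) / (432 − 100)
  = 1.553 / 332.0 = 0.004678 min⁻¹
t½ = ln 2 / k = ln 2 / 0.004678 ≈ 148 minutes

148 minutes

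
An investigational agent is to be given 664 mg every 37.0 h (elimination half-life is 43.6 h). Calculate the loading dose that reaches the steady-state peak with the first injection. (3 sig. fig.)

k = ln 2 / 43.6 = 0.01590 h⁻¹
Accumulation ratio R = 1 / (1 − e^(−kτ)) = 1 / (1 − e^(−0.01590×37.0)) = 1 / (1 − 0.5553) = 2.249
Loading dose = maintenance dose × R = 664 × 2.249 ≈ 1490 mg

1490 mg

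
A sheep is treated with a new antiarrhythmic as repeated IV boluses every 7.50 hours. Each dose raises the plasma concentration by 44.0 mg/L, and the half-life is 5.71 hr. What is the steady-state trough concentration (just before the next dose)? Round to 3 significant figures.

k = ln 2 / 5.71 = 0.1214 hr⁻¹
Fraction remaining after one interval: e^(−kτ) = e^(−0.1214 × 7.50) = 0.4023
R = 1 / (1 − 0.4023) = 1.673
Css,max = 44.0 × 1.673 = 73.62 mg/L
Css,min = Css,max × e^(−kτ) = 73.62 × 0.4023 ≈ 29.6 mg/L

29.6 mg/L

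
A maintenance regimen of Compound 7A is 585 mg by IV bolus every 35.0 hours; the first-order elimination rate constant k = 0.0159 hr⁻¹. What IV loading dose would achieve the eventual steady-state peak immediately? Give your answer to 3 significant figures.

1370 mg

Accumulation ratio R = 1 / (1 − e^(−kτ)) = 1 / (1 − e^(−0.01590×35.0)) = 1 / (1 − 0.5732) = 2.343
Loading dose = maintenance dose × R = 585 × 2.343 ≈ 1370 mg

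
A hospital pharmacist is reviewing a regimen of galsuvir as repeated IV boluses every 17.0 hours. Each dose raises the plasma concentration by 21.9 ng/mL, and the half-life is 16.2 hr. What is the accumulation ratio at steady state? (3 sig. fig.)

1.93

k = ln 2 / 16.2 = 0.04279 hr⁻¹
Fraction remaining after one interval: e^(−kτ) = e^(−0.04279 × 17.0) = 0.4832
R = 1 / (1 − 0.4832) = 1 / 0.5168 ≈ 1.93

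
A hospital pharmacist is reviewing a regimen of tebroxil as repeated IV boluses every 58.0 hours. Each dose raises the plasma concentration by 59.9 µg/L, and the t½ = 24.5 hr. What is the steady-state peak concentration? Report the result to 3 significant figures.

k = ln 2 / 24.5 = 0.02829 hr⁻¹
Fraction remaining after one interval: e^(−kτ) = e^(−0.02829 × 58.0) = 0.1938
R = 1 / (1 − 0.1938) = 1.240
Css,max = 59.9 × 1.240 ≈ 74.3 µg/L

74.3 µg/L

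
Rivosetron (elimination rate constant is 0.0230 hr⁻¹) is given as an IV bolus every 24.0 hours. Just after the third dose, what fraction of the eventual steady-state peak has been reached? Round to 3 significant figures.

0.809

f_n = 1 − e^(−nkτ) = 1 − e^(−3 × 0.02300 × 24.0) = 1 − e^(−1.656) = 1 − 0.1909 ≈ 0.809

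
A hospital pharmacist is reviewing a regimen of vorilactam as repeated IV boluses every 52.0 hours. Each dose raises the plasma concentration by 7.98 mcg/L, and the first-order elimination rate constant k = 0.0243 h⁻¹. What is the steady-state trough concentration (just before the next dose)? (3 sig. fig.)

3.14 mcg/L

Fraction remaining after one interval: e^(−kτ) = e^(−0.02430 × 52.0) = 0.2826
R = 1 / (1 − 0.2826) = 1.394
Css,max = 7.98 × 1.394 = 11.12 mcg/L
Css,min = Css,max × e^(−kτ) = 11.12 × 0.2826 ≈ 3.14 mcg/L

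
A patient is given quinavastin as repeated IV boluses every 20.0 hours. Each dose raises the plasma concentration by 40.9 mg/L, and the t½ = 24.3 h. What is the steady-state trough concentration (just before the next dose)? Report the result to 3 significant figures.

k = ln 2 / 24.3 = 0.02852 h⁻¹
Fraction remaining after one interval: e^(−kτ) = e^(−0.02852 × 20.0) = 0.5652
R = 1 / (1 − 0.5652) = 2.300
Css,max = 40.9 × 2.300 = 94.08 mg/L
Css,min = Css,max × e^(−kτ) = 94.08 × 0.5652 ≈ 53.2 mg/L

53.2 mg/L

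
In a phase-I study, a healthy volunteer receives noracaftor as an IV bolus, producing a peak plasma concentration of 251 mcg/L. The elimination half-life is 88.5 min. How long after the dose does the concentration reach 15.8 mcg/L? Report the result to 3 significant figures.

353 minutes

k = ln 2 / 88.5 = 0.007832 min⁻¹
C(t) = C₀ e^(−kt)  ⇒  t = ln(C₀/C) / k
t = ln(251/15.8) / 0.007832 = 2.765 / 0.007832 ≈ 353 minutes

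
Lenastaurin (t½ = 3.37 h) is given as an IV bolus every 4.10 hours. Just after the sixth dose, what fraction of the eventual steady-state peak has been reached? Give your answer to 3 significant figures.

k = ln 2 / 3.37 = 0.2057 h⁻¹
f_n = 1 − e^(−nkτ) = 1 − e^(−6 × 0.2057 × 4.10) = 1 − e^(−5.060) = 1 − 0.006347 ≈ 0.994

0.994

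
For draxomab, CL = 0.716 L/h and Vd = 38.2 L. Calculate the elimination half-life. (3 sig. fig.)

37.0 hours

k = CL / V = 0.716 / 38.2 = 0.01874 h⁻¹
t½ = ln 2 / k = ln 2 / 0.01874 ≈ 37.0 hours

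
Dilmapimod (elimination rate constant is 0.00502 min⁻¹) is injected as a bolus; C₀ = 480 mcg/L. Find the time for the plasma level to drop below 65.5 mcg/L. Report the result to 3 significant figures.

C(t) = C₀ e^(−kt)  ⇒  t = ln(C₀/C) / k
t = ln(480/65.5) / 0.005020 = 1.992 / 0.005020 ≈ 397 minutes

397 minutes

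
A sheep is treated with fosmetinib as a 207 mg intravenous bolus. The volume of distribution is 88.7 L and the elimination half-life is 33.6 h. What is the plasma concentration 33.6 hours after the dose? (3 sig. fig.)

1.17 mg/L

C₀ = dose / V = 207 / 88.7 = 2.334 mg/L
k = ln 2 / 33.6 = 0.02063 h⁻¹
C(t) = C₀ e^(−kt) = 2.334 × e^(−0.02063 × 33.6) = 2.334 × e^(−0.6931) = 2.334 × 0.5000 ≈ 1.17 mg/L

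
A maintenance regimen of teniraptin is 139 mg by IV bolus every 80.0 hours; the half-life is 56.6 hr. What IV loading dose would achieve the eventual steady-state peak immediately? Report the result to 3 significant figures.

k = ln 2 / 56.6 = 0.01225 hr⁻¹
Accumulation ratio R = 1 / (1 − e^(−kτ)) = 1 / (1 − e^(−0.01225×80.0)) = 1 / (1 − 0.3754) = 1.601
Loading dose = maintenance dose × R = 139 × 1.601 ≈ 223 mg

223 mg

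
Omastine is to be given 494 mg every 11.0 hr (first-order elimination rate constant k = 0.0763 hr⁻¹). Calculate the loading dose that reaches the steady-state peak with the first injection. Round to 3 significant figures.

870 mg

Accumulation ratio R = 1 / (1 − e^(−kτ)) = 1 / (1 − e^(−0.07630×11.0)) = 1 / (1 − 0.4320) = 1.761
Loading dose = maintenance dose × R = 494 × 1.761 ≈ 870 mg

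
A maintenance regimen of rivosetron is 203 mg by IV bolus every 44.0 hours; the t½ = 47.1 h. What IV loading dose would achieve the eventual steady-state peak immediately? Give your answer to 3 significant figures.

426 mg

k = ln 2 / 47.1 = 0.01472 h⁻¹
Accumulation ratio R = 1 / (1 − e^(−kτ)) = 1 / (1 − e^(−0.01472×44.0)) = 1 / (1 − 0.5233) = 2.098
Loading dose = maintenance dose × R = 203 × 2.098 ≈ 426 mg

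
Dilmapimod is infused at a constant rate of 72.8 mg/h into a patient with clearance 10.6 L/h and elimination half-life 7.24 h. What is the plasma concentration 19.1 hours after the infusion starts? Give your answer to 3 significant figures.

5.76 mg/L

Css = rate / CL = 72.8 / 10.6 = 6.868 mg/L
k = ln 2 / 7.24 = 0.09574 h⁻¹
C(t) = Css (1 − e^(−kt)) = 6.868 × (1 − e^(−1.829)) = 6.868 × 0.8394 ≈ 5.76 mg/L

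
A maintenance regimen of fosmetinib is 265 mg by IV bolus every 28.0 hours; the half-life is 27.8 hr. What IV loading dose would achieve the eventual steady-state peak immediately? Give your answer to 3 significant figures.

527 mg

k = ln 2 / 27.8 = 0.02493 hr⁻¹
Accumulation ratio R = 1 / (1 − e^(−kτ)) = 1 / (1 − e^(−0.02493×28.0)) = 1 / (1 − 0.4975) = 1.990
Loading dose = maintenance dose × R = 265 × 1.990 ≈ 527 mg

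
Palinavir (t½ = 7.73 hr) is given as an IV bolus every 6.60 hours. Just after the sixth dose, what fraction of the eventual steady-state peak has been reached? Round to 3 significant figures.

0.971

k = ln 2 / 7.73 = 0.08967 hr⁻¹
f_n = 1 − e^(−nkτ) = 1 − e^(−6 × 0.08967 × 6.60) = 1 − e^(−3.551) = 1 − 0.02870 ≈ 0.971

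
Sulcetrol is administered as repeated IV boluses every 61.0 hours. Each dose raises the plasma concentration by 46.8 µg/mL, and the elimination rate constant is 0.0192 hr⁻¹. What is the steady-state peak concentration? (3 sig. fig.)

Fraction remaining after one interval: e^(−kτ) = e^(−0.01920 × 61.0) = 0.3100
R = 1 / (1 − 0.3100) = 1.449
Css,max = 46.8 × 1.449 ≈ 67.8 µg/mL

67.8 µg/mL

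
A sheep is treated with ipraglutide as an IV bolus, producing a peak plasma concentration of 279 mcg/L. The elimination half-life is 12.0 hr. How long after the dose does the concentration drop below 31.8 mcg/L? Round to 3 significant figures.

k = ln 2 / 12.0 = 0.05776 hr⁻¹
C(t) = C₀ e^(−kt)  ⇒  t = ln(C₀/C) / k
t = ln(279/31.8) / 0.05776 = 2.172 / 0.05776 ≈ 37.6 hours

37.6 hours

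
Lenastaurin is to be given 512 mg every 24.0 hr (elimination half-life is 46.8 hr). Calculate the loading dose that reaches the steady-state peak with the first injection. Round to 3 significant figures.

1710 mg

k = ln 2 / 46.8 = 0.01481 hr⁻¹
Accumulation ratio R = 1 / (1 − e^(−kτ)) = 1 / (1 − e^(−0.01481×24.0)) = 1 / (1 − 0.7009) = 3.343
Loading dose = maintenance dose × R = 512 × 3.343 ≈ 1710 mg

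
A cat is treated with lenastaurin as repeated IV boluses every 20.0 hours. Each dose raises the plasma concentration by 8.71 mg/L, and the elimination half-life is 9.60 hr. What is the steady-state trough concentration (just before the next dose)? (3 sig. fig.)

k = ln 2 / 9.60 = 0.07220 hr⁻¹
Fraction remaining after one interval: e^(−kτ) = e^(−0.07220 × 20.0) = 0.2360
R = 1 / (1 − 0.2360) = 1.309
Css,max = 8.71 × 1.309 = 11.40 mg/L
Css,min = Css,max × e^(−kτ) = 11.40 × 0.2360 ≈ 2.69 mg/L

2.69 mg/L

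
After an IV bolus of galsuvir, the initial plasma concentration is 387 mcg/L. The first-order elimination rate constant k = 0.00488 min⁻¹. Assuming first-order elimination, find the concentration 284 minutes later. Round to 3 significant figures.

96.8 mcg/L

C(t) = C₀ e^(−kt) = 387 × e^(−0.004880 × 284) = 387 × e^(−1.386) = 387 × 0.2501 ≈ 96.8 mcg/L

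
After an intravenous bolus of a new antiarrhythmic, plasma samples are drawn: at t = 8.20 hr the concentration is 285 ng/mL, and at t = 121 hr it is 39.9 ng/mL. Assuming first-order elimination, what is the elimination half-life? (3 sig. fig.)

k = ln(C₁/C₂) / (t₂ − t₁) = ln(285/39.9) / (121 − 8.20)
  = 1.966 / 112.8 = 0.01743 hr⁻¹
t½ = ln 2 / k = ln 2 / 0.01743 ≈ 39.8 hours

39.8 hours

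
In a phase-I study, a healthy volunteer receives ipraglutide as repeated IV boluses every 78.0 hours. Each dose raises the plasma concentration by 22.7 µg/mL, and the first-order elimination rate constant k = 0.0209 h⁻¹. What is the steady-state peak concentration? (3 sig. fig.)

Fraction remaining after one interval: e^(−kτ) = e^(−0.02090 × 78.0) = 0.1959
R = 1 / (1 − 0.1959) = 1.244
Css,max = 22.7 × 1.244 ≈ 28.2 µg/mL

28.2 µg/mL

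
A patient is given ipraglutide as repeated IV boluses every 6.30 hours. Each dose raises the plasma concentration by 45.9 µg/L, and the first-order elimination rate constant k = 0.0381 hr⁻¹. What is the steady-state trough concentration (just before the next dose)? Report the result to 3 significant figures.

Fraction remaining after one interval: e^(−kτ) = e^(−0.03810 × 6.30) = 0.7866
R = 1 / (1 − 0.7866) = 4.686
Css,max = 45.9 × 4.686 = 215.1 µg/L
Css,min = Css,max × e^(−kτ) = 215.1 × 0.7866 ≈ 169 µg/L

169 µg/L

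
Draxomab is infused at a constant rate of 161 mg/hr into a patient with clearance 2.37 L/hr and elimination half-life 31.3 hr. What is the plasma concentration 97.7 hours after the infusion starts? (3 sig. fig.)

Css = rate / CL = 161 / 2.37 = 67.93 µg/mL
k = ln 2 / 31.3 = 0.02215 hr⁻¹
C(t) = Css (1 − e^(−kt)) = 67.93 × (1 − e^(−2.164)) = 67.93 × 0.8851 ≈ 60.1 µg/mL

60.1 µg/mL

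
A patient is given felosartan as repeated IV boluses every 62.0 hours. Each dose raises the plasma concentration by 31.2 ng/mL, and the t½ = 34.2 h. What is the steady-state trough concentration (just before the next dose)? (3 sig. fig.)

k = ln 2 / 34.2 = 0.02027 h⁻¹
Fraction remaining after one interval: e^(−kτ) = e^(−0.02027 × 62.0) = 0.2846
R = 1 / (1 − 0.2846) = 1.398
Css,max = 31.2 × 1.398 = 43.61 ng/mL
Css,min = Css,max × e^(−kτ) = 43.61 × 0.2846 ≈ 12.4 ng/mL

12.4 ng/mL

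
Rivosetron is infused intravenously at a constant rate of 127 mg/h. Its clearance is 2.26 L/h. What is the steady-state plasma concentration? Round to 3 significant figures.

Css = infusion rate / CL = 127 / 2.26 ≈ 56.2 mg/L

56.2 mg/L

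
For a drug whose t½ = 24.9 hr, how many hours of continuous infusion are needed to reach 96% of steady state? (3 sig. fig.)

116 hours

k = ln 2 / 24.9 = 0.02784 hr⁻¹
f = 1 − e^(−kt)  ⇒  t = −ln(1 − f) / k
t = −ln(1 − 0.96) / 0.02784 = 3.219 / 0.02784 ≈ 116 hours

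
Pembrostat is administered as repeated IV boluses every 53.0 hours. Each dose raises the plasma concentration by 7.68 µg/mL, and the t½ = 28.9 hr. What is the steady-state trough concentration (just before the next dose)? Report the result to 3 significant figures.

k = ln 2 / 28.9 = 0.02398 hr⁻¹
Fraction remaining after one interval: e^(−kτ) = e^(−0.02398 × 53.0) = 0.2805
R = 1 / (1 − 0.2805) = 1.390
Css,max = 7.68 × 1.390 = 10.67 µg/mL
Css,min = Css,max × e^(−kτ) = 10.67 × 0.2805 ≈ 2.99 µg/mL

2.99 µg/mL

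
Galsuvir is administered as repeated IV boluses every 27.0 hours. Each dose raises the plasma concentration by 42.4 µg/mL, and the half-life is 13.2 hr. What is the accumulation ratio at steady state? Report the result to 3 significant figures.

1.32

k = ln 2 / 13.2 = 0.05251 hr⁻¹
Fraction remaining after one interval: e^(−kτ) = e^(−0.05251 × 27.0) = 0.2422
R = 1 / (1 − 0.2422) = 1 / 0.7578 ≈ 1.32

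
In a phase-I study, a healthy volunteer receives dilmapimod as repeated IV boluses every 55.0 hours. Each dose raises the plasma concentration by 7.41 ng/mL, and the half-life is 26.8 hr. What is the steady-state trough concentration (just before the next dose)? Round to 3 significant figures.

2.35 ng/mL

k = ln 2 / 26.8 = 0.02586 hr⁻¹
Fraction remaining after one interval: e^(−kτ) = e^(−0.02586 × 55.0) = 0.2411
R = 1 / (1 − 0.2411) = 1.318
Css,max = 7.41 × 1.318 = 9.764 ng/mL
Css,min = Css,max × e^(−kτ) = 9.764 × 0.2411 ≈ 2.35 ng/mL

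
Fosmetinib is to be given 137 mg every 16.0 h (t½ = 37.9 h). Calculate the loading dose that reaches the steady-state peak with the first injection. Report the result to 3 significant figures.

540 mg

k = ln 2 / 37.9 = 0.01829 h⁻¹
Accumulation ratio R = 1 / (1 − e^(−kτ)) = 1 / (1 − e^(−0.01829×16.0)) = 1 / (1 − 0.7463) = 3.942
Loading dose = maintenance dose × R = 137 × 3.942 ≈ 540 mg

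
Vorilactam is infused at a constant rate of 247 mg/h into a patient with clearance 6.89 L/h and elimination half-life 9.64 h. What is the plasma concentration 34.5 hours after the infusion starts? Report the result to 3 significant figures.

Css = rate / CL = 247 / 6.89 = 35.85 mg/L
k = ln 2 / 9.64 = 0.07190 h⁻¹
C(t) = Css (1 − e^(−kt)) = 35.85 × (1 − e^(−2.481)) = 35.85 × 0.9163 ≈ 32.8 mg/L

32.8 mg/L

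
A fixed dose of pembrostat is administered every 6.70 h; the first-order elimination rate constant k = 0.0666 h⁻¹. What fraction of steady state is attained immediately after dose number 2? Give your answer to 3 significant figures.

f_n = 1 − e^(−nkτ) = 1 − e^(−2 × 0.06660 × 6.70) = 1 − e^(−0.8924) = 1 − 0.4097 ≈ 0.590

0.590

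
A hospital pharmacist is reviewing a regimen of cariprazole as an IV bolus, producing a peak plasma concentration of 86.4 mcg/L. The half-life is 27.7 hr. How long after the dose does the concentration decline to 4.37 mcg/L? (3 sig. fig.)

119 hours

k = ln 2 / 27.7 = 0.02502 hr⁻¹
C(t) = C₀ e^(−kt)  ⇒  t = ln(C₀/C) / k
t = ln(86.4/4.37) / 0.02502 = 2.984 / 0.02502 ≈ 119 hours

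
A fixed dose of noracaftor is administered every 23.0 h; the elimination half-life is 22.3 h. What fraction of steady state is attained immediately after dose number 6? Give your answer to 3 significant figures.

0.986

k = ln 2 / 22.3 = 0.03108 h⁻¹
f_n = 1 − e^(−nkτ) = 1 − e^(−6 × 0.03108 × 23.0) = 1 − e^(−4.289) = 1 − 0.01371 ≈ 0.986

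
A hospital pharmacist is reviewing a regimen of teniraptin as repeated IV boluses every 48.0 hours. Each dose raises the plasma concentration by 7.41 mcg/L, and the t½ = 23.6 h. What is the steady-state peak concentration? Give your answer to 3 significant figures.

9.80 mcg/L

k = ln 2 / 23.6 = 0.02937 h⁻¹
Fraction remaining after one interval: e^(−kτ) = e^(−0.02937 × 48.0) = 0.2442
R = 1 / (1 − 0.2442) = 1.323
Css,max = 7.41 × 1.323 ≈ 9.80 mcg/L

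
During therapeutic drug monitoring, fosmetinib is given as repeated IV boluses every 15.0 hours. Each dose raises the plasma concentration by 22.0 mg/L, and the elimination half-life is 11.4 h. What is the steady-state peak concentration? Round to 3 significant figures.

k = ln 2 / 11.4 = 0.06080 h⁻¹
Fraction remaining after one interval: e^(−kτ) = e^(−0.06080 × 15.0) = 0.4017
R = 1 / (1 − 0.4017) = 1.671
Css,max = 22.0 × 1.671 ≈ 36.8 mg/L

36.8 mg/L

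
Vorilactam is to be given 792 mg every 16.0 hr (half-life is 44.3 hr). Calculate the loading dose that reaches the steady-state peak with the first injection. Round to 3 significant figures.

k = ln 2 / 44.3 = 0.01565 hr⁻¹
Accumulation ratio R = 1 / (1 − e^(−kτ)) = 1 / (1 − e^(−0.01565×16.0)) = 1 / (1 − 0.7785) = 4.515
Loading dose = maintenance dose × R = 792 × 4.515 ≈ 3580 mg

3580 mg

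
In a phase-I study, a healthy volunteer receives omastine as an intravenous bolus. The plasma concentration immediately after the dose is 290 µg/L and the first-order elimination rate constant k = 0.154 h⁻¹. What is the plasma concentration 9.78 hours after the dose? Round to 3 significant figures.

C(t) = C₀ e^(−kt) = 290 × e^(−0.1540 × 9.78) = 290 × e^(−1.506) = 290 × 0.2218 ≈ 64.3 µg/L

64.3 µg/L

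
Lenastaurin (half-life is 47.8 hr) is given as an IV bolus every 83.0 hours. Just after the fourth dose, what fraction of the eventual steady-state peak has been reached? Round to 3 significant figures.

k = ln 2 / 47.8 = 0.01450 hr⁻¹
f_n = 1 − e^(−nkτ) = 1 − e^(−4 × 0.01450 × 83.0) = 1 − e^(−4.814) = 1 − 0.008113 ≈ 0.992

0.992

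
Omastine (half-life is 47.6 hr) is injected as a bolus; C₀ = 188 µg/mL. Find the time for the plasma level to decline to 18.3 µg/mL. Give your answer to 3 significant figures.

k = ln 2 / 47.6 = 0.01456 hr⁻¹
C(t) = C₀ e^(−kt)  ⇒  t = ln(C₀/C) / k
t = ln(188/18.3) / 0.01456 = 2.330 / 0.01456 ≈ 160 hours

160 hours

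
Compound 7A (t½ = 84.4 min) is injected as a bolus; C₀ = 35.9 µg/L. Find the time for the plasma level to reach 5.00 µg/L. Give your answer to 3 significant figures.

240 minutes

k = ln 2 / 84.4 = 0.008213 min⁻¹
C(t) = C₀ e^(−kt)  ⇒  t = ln(C₀/C) / k
t = ln(35.9/5.00) / 0.008213 = 1.971 / 0.008213 ≈ 240 minutes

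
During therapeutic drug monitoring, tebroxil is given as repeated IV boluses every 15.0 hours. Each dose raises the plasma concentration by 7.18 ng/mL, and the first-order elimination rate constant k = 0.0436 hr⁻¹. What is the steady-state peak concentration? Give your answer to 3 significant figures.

Fraction remaining after one interval: e^(−kτ) = e^(−0.04360 × 15.0) = 0.5200
R = 1 / (1 − 0.5200) = 2.083
Css,max = 7.18 × 2.083 ≈ 15.0 ng/mL

15.0 ng/mL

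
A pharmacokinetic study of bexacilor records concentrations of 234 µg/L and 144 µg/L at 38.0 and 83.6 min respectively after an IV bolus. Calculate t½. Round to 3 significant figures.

k = ln(C₁/C₂) / (t₂ − t₁) = ln(234/144) / (83.6 − 38.0)
  = 0.4855 / 45.60 = 0.01065 min⁻¹
t½ = ln 2 / k = ln 2 / 0.01065 ≈ 65.1 minutes

65.1 minutes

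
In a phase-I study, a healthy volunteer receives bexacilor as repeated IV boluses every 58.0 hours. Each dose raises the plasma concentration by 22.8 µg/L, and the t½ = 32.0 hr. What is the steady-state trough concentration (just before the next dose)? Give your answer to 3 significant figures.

9.07 µg/L

k = ln 2 / 32.0 = 0.02166 hr⁻¹
Fraction remaining after one interval: e^(−kτ) = e^(−0.02166 × 58.0) = 0.2847
R = 1 / (1 − 0.2847) = 1.398
Css,max = 22.8 × 1.398 = 31.87 µg/L
Css,min = Css,max × e^(−kτ) = 31.87 × 0.2847 ≈ 9.07 µg/L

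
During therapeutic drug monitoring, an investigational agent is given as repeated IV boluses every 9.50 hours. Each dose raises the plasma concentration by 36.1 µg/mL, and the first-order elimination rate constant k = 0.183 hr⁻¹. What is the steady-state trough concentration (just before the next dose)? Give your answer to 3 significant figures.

7.70 µg/mL

Fraction remaining after one interval: e^(−kτ) = e^(−0.1830 × 9.50) = 0.1758
R = 1 / (1 − 0.1758) = 1.213
Css,max = 36.1 × 1.213 = 43.80 µg/mL
Css,min = Css,max × e^(−kτ) = 43.80 × 0.1758 ≈ 7.70 µg/mL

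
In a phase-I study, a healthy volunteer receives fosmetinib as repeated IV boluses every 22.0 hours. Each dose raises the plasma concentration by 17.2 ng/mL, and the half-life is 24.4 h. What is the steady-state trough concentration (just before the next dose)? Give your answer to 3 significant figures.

19.8 ng/mL

k = ln 2 / 24.4 = 0.02841 h⁻¹
Fraction remaining after one interval: e^(−kτ) = e^(−0.02841 × 22.0) = 0.5353
R = 1 / (1 − 0.5353) = 2.152
Css,max = 17.2 × 2.152 = 37.01 ng/mL
Css,min = Css,max × e^(−kτ) = 37.01 × 0.5353 ≈ 19.8 ng/mL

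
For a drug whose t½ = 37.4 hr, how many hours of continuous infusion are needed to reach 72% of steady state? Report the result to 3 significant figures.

68.7 hours

k = ln 2 / 37.4 = 0.01853 hr⁻¹
f = 1 − e^(−kt)  ⇒  t = −ln(1 − f) / k
t = −ln(1 − 0.72) / 0.01853 = 1.273 / 0.01853 ≈ 68.7 hours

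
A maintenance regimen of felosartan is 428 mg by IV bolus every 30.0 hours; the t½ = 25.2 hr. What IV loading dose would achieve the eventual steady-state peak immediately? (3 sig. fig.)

k = ln 2 / 25.2 = 0.02751 hr⁻¹
Accumulation ratio R = 1 / (1 − e^(−kτ)) = 1 / (1 − e^(−0.02751×30.0)) = 1 / (1 − 0.4382) = 1.780
Loading dose = maintenance dose × R = 428 × 1.780 ≈ 762 mg

762 mg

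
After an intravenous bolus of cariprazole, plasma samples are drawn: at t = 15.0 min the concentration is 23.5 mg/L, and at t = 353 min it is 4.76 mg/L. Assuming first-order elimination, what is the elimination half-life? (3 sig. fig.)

k = ln(C₁/C₂) / (t₂ − t₁) = ln(23.5/4.76) / (353 − 15.0)
  = 1.597 / 338.0 = 0.004724 min⁻¹
t½ = ln 2 / k = ln 2 / 0.004724 ≈ 147 minutes

147 minutes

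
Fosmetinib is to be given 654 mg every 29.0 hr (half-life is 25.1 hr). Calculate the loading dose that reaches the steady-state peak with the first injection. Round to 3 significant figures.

k = ln 2 / 25.1 = 0.02762 hr⁻¹
Accumulation ratio R = 1 / (1 − e^(−kτ)) = 1 / (1 − e^(−0.02762×29.0)) = 1 / (1 − 0.4489) = 1.815
Loading dose = maintenance dose × R = 654 × 1.815 ≈ 1190 mg

1190 mg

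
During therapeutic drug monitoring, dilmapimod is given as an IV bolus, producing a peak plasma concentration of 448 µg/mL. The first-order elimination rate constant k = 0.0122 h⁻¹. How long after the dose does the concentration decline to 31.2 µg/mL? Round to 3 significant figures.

C(t) = C₀ e^(−kt)  ⇒  t = ln(C₀/C) / k
t = ln(448/31.2) / 0.01220 = 2.664 / 0.01220 ≈ 218 hours

218 hours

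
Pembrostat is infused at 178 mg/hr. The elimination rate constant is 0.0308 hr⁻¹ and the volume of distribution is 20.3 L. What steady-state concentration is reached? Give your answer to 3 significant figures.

CL = k · V = 0.0308 × 20.3 = 0.6252 L/hr
Css = rate / CL = 178 / 0.6252 ≈ 285 mg/L

285 mg/L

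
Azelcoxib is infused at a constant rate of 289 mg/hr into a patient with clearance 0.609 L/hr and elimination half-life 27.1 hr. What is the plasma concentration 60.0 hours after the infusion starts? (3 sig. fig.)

Css = rate / CL = 289 / 0.609 = 474.5 mg/L
k = ln 2 / 27.1 = 0.02558 hr⁻¹
C(t) = Css (1 − e^(−kt)) = 474.5 × (1 − e^(−1.535)) = 474.5 × 0.7845 ≈ 372 mg/L

372 mg/L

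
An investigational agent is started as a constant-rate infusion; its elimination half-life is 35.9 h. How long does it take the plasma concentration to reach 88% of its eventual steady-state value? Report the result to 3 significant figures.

110 hours

k = ln 2 / 35.9 = 0.01931 h⁻¹
f = 1 − e^(−kt)  ⇒  t = −ln(1 − f) / k
t = −ln(1 − 0.88) / 0.01931 = 2.120 / 0.01931 ≈ 110 hours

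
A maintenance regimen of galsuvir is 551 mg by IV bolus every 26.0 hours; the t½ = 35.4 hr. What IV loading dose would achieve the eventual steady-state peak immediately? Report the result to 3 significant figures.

k = ln 2 / 35.4 = 0.01958 hr⁻¹
Accumulation ratio R = 1 / (1 − e^(−kτ)) = 1 / (1 − e^(−0.01958×26.0)) = 1 / (1 − 0.6010) = 2.507
Loading dose = maintenance dose × R = 551 × 2.507 ≈ 1380 mg

1380 mg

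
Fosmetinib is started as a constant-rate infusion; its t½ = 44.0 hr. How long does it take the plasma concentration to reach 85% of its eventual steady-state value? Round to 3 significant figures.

k = ln 2 / 44.0 = 0.01575 hr⁻¹
f = 1 − e^(−kt)  ⇒  t = −ln(1 − f) / k
t = −ln(1 − 0.85) / 0.01575 = 1.897 / 0.01575 ≈ 120 hours

120 hours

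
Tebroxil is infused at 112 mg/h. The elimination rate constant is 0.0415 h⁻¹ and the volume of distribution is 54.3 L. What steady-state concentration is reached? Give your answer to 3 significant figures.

CL = k · V = 0.0415 × 54.3 = 2.253 L/h
Css = rate / CL = 112 / 2.253 ≈ 49.7 µg/mL

49.7 µg/mL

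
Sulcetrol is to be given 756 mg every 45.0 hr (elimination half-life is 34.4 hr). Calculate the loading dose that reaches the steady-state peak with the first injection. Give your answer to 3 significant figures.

k = ln 2 / 34.4 = 0.02015 hr⁻¹
Accumulation ratio R = 1 / (1 − e^(−kτ)) = 1 / (1 − e^(−0.02015×45.0)) = 1 / (1 − 0.4038) = 1.677
Loading dose = maintenance dose × R = 756 × 1.677 ≈ 1270 mg

1270 mg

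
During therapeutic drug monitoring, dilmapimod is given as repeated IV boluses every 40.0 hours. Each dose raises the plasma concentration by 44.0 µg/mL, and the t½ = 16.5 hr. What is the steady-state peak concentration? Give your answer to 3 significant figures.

54.1 µg/mL

k = ln 2 / 16.5 = 0.04201 hr⁻¹
Fraction remaining after one interval: e^(−kτ) = e^(−0.04201 × 40.0) = 0.1863
R = 1 / (1 − 0.1863) = 1.229
Css,max = 44.0 × 1.229 ≈ 54.1 µg/mL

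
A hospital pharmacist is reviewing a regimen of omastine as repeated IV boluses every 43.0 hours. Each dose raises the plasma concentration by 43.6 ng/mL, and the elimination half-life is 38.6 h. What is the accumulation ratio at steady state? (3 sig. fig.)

1.86

k = ln 2 / 38.6 = 0.01796 h⁻¹
Fraction remaining after one interval: e^(−kτ) = e^(−0.01796 × 43.0) = 0.4620
R = 1 / (1 − 0.4620) = 1 / 0.5380 ≈ 1.86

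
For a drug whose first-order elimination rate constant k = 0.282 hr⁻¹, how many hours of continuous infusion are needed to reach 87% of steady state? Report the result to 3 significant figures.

f = 1 − e^(−kt)  ⇒  t = −ln(1 − f) / k
t = −ln(1 − 0.87) / 0.2820 = 2.040 / 0.2820 ≈ 7.23 hours

7.23 hours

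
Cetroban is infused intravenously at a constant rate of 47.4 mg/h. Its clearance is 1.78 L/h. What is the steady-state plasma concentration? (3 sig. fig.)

Css = infusion rate / CL = 47.4 / 1.78 ≈ 26.6 mg/L

26.6 mg/L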